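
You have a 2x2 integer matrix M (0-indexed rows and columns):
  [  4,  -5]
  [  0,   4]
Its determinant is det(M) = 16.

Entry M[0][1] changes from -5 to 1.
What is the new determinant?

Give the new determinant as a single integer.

det is linear in row 0: changing M[0][1] by delta changes det by delta * cofactor(0,1).
Cofactor C_01 = (-1)^(0+1) * minor(0,1) = 0
Entry delta = 1 - -5 = 6
Det delta = 6 * 0 = 0
New det = 16 + 0 = 16

Answer: 16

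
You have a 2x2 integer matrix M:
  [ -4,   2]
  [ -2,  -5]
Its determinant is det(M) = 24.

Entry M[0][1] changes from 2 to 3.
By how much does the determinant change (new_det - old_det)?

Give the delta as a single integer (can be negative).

Answer: 2

Derivation:
Cofactor C_01 = 2
Entry delta = 3 - 2 = 1
Det delta = entry_delta * cofactor = 1 * 2 = 2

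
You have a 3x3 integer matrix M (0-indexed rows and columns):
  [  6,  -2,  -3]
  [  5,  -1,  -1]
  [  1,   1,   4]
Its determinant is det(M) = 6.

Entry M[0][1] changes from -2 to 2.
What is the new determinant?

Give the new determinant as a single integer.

Answer: -78

Derivation:
det is linear in row 0: changing M[0][1] by delta changes det by delta * cofactor(0,1).
Cofactor C_01 = (-1)^(0+1) * minor(0,1) = -21
Entry delta = 2 - -2 = 4
Det delta = 4 * -21 = -84
New det = 6 + -84 = -78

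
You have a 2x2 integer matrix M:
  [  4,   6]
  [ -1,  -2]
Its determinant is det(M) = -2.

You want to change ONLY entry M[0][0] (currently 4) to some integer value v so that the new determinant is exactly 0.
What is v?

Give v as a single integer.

det is linear in entry M[0][0]: det = old_det + (v - 4) * C_00
Cofactor C_00 = -2
Want det = 0: -2 + (v - 4) * -2 = 0
  (v - 4) = 2 / -2 = -1
  v = 4 + (-1) = 3

Answer: 3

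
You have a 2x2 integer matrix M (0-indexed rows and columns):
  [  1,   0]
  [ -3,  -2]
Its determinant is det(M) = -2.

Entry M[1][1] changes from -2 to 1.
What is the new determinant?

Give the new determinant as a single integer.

det is linear in row 1: changing M[1][1] by delta changes det by delta * cofactor(1,1).
Cofactor C_11 = (-1)^(1+1) * minor(1,1) = 1
Entry delta = 1 - -2 = 3
Det delta = 3 * 1 = 3
New det = -2 + 3 = 1

Answer: 1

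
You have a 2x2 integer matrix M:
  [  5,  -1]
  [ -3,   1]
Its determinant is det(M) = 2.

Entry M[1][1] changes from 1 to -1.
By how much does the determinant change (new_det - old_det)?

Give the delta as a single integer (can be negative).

Cofactor C_11 = 5
Entry delta = -1 - 1 = -2
Det delta = entry_delta * cofactor = -2 * 5 = -10

Answer: -10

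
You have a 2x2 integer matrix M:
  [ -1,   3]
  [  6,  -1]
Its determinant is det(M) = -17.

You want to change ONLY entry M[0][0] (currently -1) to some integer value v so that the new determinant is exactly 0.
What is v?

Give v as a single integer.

Answer: -18

Derivation:
det is linear in entry M[0][0]: det = old_det + (v - -1) * C_00
Cofactor C_00 = -1
Want det = 0: -17 + (v - -1) * -1 = 0
  (v - -1) = 17 / -1 = -17
  v = -1 + (-17) = -18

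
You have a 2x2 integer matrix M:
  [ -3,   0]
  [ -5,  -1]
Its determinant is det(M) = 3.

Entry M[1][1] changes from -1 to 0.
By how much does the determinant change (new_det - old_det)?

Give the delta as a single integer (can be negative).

Answer: -3

Derivation:
Cofactor C_11 = -3
Entry delta = 0 - -1 = 1
Det delta = entry_delta * cofactor = 1 * -3 = -3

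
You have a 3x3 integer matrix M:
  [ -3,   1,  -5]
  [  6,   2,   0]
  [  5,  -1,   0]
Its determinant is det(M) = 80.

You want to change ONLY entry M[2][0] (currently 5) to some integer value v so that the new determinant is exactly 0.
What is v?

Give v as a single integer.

det is linear in entry M[2][0]: det = old_det + (v - 5) * C_20
Cofactor C_20 = 10
Want det = 0: 80 + (v - 5) * 10 = 0
  (v - 5) = -80 / 10 = -8
  v = 5 + (-8) = -3

Answer: -3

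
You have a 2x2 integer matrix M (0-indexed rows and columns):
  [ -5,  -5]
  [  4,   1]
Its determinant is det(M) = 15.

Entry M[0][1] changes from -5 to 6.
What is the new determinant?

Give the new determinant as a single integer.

Answer: -29

Derivation:
det is linear in row 0: changing M[0][1] by delta changes det by delta * cofactor(0,1).
Cofactor C_01 = (-1)^(0+1) * minor(0,1) = -4
Entry delta = 6 - -5 = 11
Det delta = 11 * -4 = -44
New det = 15 + -44 = -29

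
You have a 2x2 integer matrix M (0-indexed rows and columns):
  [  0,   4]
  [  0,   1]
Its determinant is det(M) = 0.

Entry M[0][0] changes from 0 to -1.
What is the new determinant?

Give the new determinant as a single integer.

det is linear in row 0: changing M[0][0] by delta changes det by delta * cofactor(0,0).
Cofactor C_00 = (-1)^(0+0) * minor(0,0) = 1
Entry delta = -1 - 0 = -1
Det delta = -1 * 1 = -1
New det = 0 + -1 = -1

Answer: -1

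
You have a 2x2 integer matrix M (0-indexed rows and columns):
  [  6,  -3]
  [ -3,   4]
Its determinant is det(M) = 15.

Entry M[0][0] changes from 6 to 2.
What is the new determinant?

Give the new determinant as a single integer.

det is linear in row 0: changing M[0][0] by delta changes det by delta * cofactor(0,0).
Cofactor C_00 = (-1)^(0+0) * minor(0,0) = 4
Entry delta = 2 - 6 = -4
Det delta = -4 * 4 = -16
New det = 15 + -16 = -1

Answer: -1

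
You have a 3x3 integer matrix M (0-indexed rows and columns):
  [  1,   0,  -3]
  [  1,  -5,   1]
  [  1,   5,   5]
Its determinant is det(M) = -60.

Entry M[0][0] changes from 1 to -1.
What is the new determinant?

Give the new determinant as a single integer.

det is linear in row 0: changing M[0][0] by delta changes det by delta * cofactor(0,0).
Cofactor C_00 = (-1)^(0+0) * minor(0,0) = -30
Entry delta = -1 - 1 = -2
Det delta = -2 * -30 = 60
New det = -60 + 60 = 0

Answer: 0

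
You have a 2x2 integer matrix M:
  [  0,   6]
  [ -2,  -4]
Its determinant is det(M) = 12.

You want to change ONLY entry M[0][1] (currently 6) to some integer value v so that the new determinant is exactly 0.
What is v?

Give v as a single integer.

Answer: 0

Derivation:
det is linear in entry M[0][1]: det = old_det + (v - 6) * C_01
Cofactor C_01 = 2
Want det = 0: 12 + (v - 6) * 2 = 0
  (v - 6) = -12 / 2 = -6
  v = 6 + (-6) = 0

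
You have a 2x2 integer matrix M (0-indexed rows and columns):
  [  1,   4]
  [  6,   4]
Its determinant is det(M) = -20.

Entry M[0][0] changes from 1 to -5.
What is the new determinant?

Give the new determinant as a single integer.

Answer: -44

Derivation:
det is linear in row 0: changing M[0][0] by delta changes det by delta * cofactor(0,0).
Cofactor C_00 = (-1)^(0+0) * minor(0,0) = 4
Entry delta = -5 - 1 = -6
Det delta = -6 * 4 = -24
New det = -20 + -24 = -44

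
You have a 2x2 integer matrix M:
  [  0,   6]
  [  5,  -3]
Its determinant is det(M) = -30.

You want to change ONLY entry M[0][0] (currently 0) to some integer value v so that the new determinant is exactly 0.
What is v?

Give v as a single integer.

det is linear in entry M[0][0]: det = old_det + (v - 0) * C_00
Cofactor C_00 = -3
Want det = 0: -30 + (v - 0) * -3 = 0
  (v - 0) = 30 / -3 = -10
  v = 0 + (-10) = -10

Answer: -10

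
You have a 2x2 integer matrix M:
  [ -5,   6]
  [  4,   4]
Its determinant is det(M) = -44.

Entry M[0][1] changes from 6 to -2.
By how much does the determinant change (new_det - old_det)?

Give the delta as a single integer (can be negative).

Cofactor C_01 = -4
Entry delta = -2 - 6 = -8
Det delta = entry_delta * cofactor = -8 * -4 = 32

Answer: 32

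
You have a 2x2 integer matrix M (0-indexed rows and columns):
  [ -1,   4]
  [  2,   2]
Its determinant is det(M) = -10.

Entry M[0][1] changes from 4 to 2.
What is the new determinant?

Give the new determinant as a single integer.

Answer: -6

Derivation:
det is linear in row 0: changing M[0][1] by delta changes det by delta * cofactor(0,1).
Cofactor C_01 = (-1)^(0+1) * minor(0,1) = -2
Entry delta = 2 - 4 = -2
Det delta = -2 * -2 = 4
New det = -10 + 4 = -6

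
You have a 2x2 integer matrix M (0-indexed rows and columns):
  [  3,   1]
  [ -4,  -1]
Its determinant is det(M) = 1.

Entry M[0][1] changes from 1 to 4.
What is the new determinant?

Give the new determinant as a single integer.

det is linear in row 0: changing M[0][1] by delta changes det by delta * cofactor(0,1).
Cofactor C_01 = (-1)^(0+1) * minor(0,1) = 4
Entry delta = 4 - 1 = 3
Det delta = 3 * 4 = 12
New det = 1 + 12 = 13

Answer: 13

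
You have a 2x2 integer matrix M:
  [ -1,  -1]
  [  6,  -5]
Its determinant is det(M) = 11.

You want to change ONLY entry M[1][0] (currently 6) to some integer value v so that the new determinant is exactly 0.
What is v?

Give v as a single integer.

det is linear in entry M[1][0]: det = old_det + (v - 6) * C_10
Cofactor C_10 = 1
Want det = 0: 11 + (v - 6) * 1 = 0
  (v - 6) = -11 / 1 = -11
  v = 6 + (-11) = -5

Answer: -5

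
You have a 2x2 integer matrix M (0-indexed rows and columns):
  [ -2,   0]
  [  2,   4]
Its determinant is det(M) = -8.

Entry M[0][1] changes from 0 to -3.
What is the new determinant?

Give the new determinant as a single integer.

det is linear in row 0: changing M[0][1] by delta changes det by delta * cofactor(0,1).
Cofactor C_01 = (-1)^(0+1) * minor(0,1) = -2
Entry delta = -3 - 0 = -3
Det delta = -3 * -2 = 6
New det = -8 + 6 = -2

Answer: -2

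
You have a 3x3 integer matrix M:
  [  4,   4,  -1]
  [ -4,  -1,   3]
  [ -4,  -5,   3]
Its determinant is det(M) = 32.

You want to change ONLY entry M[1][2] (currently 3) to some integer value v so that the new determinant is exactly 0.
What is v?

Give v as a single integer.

Answer: -5

Derivation:
det is linear in entry M[1][2]: det = old_det + (v - 3) * C_12
Cofactor C_12 = 4
Want det = 0: 32 + (v - 3) * 4 = 0
  (v - 3) = -32 / 4 = -8
  v = 3 + (-8) = -5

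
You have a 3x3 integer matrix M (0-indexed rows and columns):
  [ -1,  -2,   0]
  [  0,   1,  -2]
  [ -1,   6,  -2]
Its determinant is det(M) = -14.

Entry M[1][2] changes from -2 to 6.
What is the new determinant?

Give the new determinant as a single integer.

Answer: 50

Derivation:
det is linear in row 1: changing M[1][2] by delta changes det by delta * cofactor(1,2).
Cofactor C_12 = (-1)^(1+2) * minor(1,2) = 8
Entry delta = 6 - -2 = 8
Det delta = 8 * 8 = 64
New det = -14 + 64 = 50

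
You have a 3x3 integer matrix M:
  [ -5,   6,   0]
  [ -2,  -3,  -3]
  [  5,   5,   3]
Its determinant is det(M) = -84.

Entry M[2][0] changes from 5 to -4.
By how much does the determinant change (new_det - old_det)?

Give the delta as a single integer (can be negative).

Answer: 162

Derivation:
Cofactor C_20 = -18
Entry delta = -4 - 5 = -9
Det delta = entry_delta * cofactor = -9 * -18 = 162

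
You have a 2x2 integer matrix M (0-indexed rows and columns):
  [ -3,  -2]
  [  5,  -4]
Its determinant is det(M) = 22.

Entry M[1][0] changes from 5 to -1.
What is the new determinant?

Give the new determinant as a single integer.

Answer: 10

Derivation:
det is linear in row 1: changing M[1][0] by delta changes det by delta * cofactor(1,0).
Cofactor C_10 = (-1)^(1+0) * minor(1,0) = 2
Entry delta = -1 - 5 = -6
Det delta = -6 * 2 = -12
New det = 22 + -12 = 10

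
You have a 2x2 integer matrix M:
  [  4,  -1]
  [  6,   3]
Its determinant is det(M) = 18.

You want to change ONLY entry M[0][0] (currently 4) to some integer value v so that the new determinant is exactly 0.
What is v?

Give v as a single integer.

det is linear in entry M[0][0]: det = old_det + (v - 4) * C_00
Cofactor C_00 = 3
Want det = 0: 18 + (v - 4) * 3 = 0
  (v - 4) = -18 / 3 = -6
  v = 4 + (-6) = -2

Answer: -2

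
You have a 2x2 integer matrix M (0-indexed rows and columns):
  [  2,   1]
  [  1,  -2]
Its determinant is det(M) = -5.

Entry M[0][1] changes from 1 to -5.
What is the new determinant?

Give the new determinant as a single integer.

Answer: 1

Derivation:
det is linear in row 0: changing M[0][1] by delta changes det by delta * cofactor(0,1).
Cofactor C_01 = (-1)^(0+1) * minor(0,1) = -1
Entry delta = -5 - 1 = -6
Det delta = -6 * -1 = 6
New det = -5 + 6 = 1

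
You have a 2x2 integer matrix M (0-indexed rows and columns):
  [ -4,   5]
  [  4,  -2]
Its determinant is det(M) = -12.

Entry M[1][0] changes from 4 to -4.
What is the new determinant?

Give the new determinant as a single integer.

det is linear in row 1: changing M[1][0] by delta changes det by delta * cofactor(1,0).
Cofactor C_10 = (-1)^(1+0) * minor(1,0) = -5
Entry delta = -4 - 4 = -8
Det delta = -8 * -5 = 40
New det = -12 + 40 = 28

Answer: 28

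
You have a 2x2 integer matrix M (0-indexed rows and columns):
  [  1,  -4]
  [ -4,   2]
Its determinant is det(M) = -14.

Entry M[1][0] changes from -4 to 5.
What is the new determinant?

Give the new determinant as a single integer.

Answer: 22

Derivation:
det is linear in row 1: changing M[1][0] by delta changes det by delta * cofactor(1,0).
Cofactor C_10 = (-1)^(1+0) * minor(1,0) = 4
Entry delta = 5 - -4 = 9
Det delta = 9 * 4 = 36
New det = -14 + 36 = 22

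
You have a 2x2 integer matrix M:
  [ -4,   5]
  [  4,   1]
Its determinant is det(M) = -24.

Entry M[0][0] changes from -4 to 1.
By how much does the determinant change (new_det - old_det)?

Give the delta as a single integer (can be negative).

Cofactor C_00 = 1
Entry delta = 1 - -4 = 5
Det delta = entry_delta * cofactor = 5 * 1 = 5

Answer: 5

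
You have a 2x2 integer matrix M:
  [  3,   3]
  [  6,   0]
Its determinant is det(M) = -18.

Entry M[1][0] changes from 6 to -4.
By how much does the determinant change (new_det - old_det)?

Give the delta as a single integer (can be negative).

Answer: 30

Derivation:
Cofactor C_10 = -3
Entry delta = -4 - 6 = -10
Det delta = entry_delta * cofactor = -10 * -3 = 30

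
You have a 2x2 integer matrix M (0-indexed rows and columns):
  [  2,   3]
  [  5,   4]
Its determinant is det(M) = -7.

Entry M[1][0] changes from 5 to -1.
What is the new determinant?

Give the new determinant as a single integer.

det is linear in row 1: changing M[1][0] by delta changes det by delta * cofactor(1,0).
Cofactor C_10 = (-1)^(1+0) * minor(1,0) = -3
Entry delta = -1 - 5 = -6
Det delta = -6 * -3 = 18
New det = -7 + 18 = 11

Answer: 11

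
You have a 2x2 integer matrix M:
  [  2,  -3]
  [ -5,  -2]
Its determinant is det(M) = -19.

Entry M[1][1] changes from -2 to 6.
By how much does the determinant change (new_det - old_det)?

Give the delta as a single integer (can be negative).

Answer: 16

Derivation:
Cofactor C_11 = 2
Entry delta = 6 - -2 = 8
Det delta = entry_delta * cofactor = 8 * 2 = 16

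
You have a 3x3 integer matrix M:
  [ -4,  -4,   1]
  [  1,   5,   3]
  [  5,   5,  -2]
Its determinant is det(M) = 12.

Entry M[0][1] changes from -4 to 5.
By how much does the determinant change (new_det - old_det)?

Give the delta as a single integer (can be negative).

Answer: 153

Derivation:
Cofactor C_01 = 17
Entry delta = 5 - -4 = 9
Det delta = entry_delta * cofactor = 9 * 17 = 153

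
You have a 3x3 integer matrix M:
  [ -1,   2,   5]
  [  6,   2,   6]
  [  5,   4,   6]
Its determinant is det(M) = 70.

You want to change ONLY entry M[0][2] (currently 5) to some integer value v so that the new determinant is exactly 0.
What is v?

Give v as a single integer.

Answer: 0

Derivation:
det is linear in entry M[0][2]: det = old_det + (v - 5) * C_02
Cofactor C_02 = 14
Want det = 0: 70 + (v - 5) * 14 = 0
  (v - 5) = -70 / 14 = -5
  v = 5 + (-5) = 0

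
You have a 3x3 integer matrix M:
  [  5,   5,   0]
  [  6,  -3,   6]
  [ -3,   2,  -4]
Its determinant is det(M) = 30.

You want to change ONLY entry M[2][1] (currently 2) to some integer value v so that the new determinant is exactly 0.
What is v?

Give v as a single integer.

det is linear in entry M[2][1]: det = old_det + (v - 2) * C_21
Cofactor C_21 = -30
Want det = 0: 30 + (v - 2) * -30 = 0
  (v - 2) = -30 / -30 = 1
  v = 2 + (1) = 3

Answer: 3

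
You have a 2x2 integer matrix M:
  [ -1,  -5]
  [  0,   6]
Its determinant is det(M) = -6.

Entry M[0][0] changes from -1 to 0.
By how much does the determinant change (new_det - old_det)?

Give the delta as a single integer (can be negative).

Answer: 6

Derivation:
Cofactor C_00 = 6
Entry delta = 0 - -1 = 1
Det delta = entry_delta * cofactor = 1 * 6 = 6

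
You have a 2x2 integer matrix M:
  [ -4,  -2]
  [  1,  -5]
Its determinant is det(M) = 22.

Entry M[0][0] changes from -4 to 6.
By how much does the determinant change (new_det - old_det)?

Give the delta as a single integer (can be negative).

Cofactor C_00 = -5
Entry delta = 6 - -4 = 10
Det delta = entry_delta * cofactor = 10 * -5 = -50

Answer: -50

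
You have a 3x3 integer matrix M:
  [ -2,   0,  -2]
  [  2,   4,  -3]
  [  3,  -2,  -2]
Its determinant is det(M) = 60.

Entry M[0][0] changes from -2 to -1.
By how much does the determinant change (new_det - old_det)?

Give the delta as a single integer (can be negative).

Answer: -14

Derivation:
Cofactor C_00 = -14
Entry delta = -1 - -2 = 1
Det delta = entry_delta * cofactor = 1 * -14 = -14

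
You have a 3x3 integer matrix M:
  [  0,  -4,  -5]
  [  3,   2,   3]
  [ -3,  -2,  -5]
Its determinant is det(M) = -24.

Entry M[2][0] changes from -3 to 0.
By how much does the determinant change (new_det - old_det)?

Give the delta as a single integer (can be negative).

Cofactor C_20 = -2
Entry delta = 0 - -3 = 3
Det delta = entry_delta * cofactor = 3 * -2 = -6

Answer: -6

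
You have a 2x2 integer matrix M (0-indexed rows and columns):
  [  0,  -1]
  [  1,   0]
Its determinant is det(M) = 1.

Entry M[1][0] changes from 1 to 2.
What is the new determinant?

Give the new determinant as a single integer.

Answer: 2

Derivation:
det is linear in row 1: changing M[1][0] by delta changes det by delta * cofactor(1,0).
Cofactor C_10 = (-1)^(1+0) * minor(1,0) = 1
Entry delta = 2 - 1 = 1
Det delta = 1 * 1 = 1
New det = 1 + 1 = 2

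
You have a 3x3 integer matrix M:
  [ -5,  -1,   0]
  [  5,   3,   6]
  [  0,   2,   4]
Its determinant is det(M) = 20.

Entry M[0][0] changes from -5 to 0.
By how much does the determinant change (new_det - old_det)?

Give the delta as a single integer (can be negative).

Answer: 0

Derivation:
Cofactor C_00 = 0
Entry delta = 0 - -5 = 5
Det delta = entry_delta * cofactor = 5 * 0 = 0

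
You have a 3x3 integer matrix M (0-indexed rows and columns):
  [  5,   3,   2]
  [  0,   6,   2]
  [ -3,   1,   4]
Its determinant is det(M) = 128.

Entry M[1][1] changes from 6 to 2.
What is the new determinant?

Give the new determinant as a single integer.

Answer: 24

Derivation:
det is linear in row 1: changing M[1][1] by delta changes det by delta * cofactor(1,1).
Cofactor C_11 = (-1)^(1+1) * minor(1,1) = 26
Entry delta = 2 - 6 = -4
Det delta = -4 * 26 = -104
New det = 128 + -104 = 24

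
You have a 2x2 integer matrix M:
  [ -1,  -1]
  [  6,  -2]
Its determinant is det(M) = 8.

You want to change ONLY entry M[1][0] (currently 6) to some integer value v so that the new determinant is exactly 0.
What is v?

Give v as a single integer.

Answer: -2

Derivation:
det is linear in entry M[1][0]: det = old_det + (v - 6) * C_10
Cofactor C_10 = 1
Want det = 0: 8 + (v - 6) * 1 = 0
  (v - 6) = -8 / 1 = -8
  v = 6 + (-8) = -2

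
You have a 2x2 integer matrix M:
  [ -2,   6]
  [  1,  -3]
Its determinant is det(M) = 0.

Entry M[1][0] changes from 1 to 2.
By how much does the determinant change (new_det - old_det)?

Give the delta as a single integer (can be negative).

Answer: -6

Derivation:
Cofactor C_10 = -6
Entry delta = 2 - 1 = 1
Det delta = entry_delta * cofactor = 1 * -6 = -6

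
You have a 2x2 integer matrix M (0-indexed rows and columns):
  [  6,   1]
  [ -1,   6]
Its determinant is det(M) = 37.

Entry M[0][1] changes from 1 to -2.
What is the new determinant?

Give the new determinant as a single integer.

Answer: 34

Derivation:
det is linear in row 0: changing M[0][1] by delta changes det by delta * cofactor(0,1).
Cofactor C_01 = (-1)^(0+1) * minor(0,1) = 1
Entry delta = -2 - 1 = -3
Det delta = -3 * 1 = -3
New det = 37 + -3 = 34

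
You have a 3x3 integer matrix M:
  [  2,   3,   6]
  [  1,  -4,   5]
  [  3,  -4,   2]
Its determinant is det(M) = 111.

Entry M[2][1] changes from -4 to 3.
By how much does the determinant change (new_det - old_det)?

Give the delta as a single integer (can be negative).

Cofactor C_21 = -4
Entry delta = 3 - -4 = 7
Det delta = entry_delta * cofactor = 7 * -4 = -28

Answer: -28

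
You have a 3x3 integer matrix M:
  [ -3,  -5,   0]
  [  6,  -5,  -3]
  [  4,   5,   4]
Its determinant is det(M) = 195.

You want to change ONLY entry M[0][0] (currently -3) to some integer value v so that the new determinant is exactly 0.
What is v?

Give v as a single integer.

Answer: 36

Derivation:
det is linear in entry M[0][0]: det = old_det + (v - -3) * C_00
Cofactor C_00 = -5
Want det = 0: 195 + (v - -3) * -5 = 0
  (v - -3) = -195 / -5 = 39
  v = -3 + (39) = 36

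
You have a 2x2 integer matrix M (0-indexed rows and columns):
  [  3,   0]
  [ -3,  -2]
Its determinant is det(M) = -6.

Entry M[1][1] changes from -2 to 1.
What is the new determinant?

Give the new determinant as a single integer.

det is linear in row 1: changing M[1][1] by delta changes det by delta * cofactor(1,1).
Cofactor C_11 = (-1)^(1+1) * minor(1,1) = 3
Entry delta = 1 - -2 = 3
Det delta = 3 * 3 = 9
New det = -6 + 9 = 3

Answer: 3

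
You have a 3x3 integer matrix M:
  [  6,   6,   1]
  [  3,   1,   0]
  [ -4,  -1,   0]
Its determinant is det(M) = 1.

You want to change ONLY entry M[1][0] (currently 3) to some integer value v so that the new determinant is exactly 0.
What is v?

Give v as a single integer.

det is linear in entry M[1][0]: det = old_det + (v - 3) * C_10
Cofactor C_10 = -1
Want det = 0: 1 + (v - 3) * -1 = 0
  (v - 3) = -1 / -1 = 1
  v = 3 + (1) = 4

Answer: 4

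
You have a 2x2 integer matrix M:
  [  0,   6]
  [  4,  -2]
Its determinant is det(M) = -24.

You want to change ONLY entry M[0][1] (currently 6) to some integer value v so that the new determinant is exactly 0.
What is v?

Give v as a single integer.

Answer: 0

Derivation:
det is linear in entry M[0][1]: det = old_det + (v - 6) * C_01
Cofactor C_01 = -4
Want det = 0: -24 + (v - 6) * -4 = 0
  (v - 6) = 24 / -4 = -6
  v = 6 + (-6) = 0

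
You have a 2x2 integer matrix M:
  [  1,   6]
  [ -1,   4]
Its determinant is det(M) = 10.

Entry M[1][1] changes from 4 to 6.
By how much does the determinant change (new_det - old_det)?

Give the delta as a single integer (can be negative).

Cofactor C_11 = 1
Entry delta = 6 - 4 = 2
Det delta = entry_delta * cofactor = 2 * 1 = 2

Answer: 2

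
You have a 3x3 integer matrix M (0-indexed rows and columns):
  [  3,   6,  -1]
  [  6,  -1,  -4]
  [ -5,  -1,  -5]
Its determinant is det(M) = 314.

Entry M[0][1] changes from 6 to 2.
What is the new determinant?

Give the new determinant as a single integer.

det is linear in row 0: changing M[0][1] by delta changes det by delta * cofactor(0,1).
Cofactor C_01 = (-1)^(0+1) * minor(0,1) = 50
Entry delta = 2 - 6 = -4
Det delta = -4 * 50 = -200
New det = 314 + -200 = 114

Answer: 114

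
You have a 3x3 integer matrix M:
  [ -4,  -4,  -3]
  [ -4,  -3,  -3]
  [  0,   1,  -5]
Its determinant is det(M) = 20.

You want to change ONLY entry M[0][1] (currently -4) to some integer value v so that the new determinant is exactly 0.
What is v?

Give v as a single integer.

Answer: -3

Derivation:
det is linear in entry M[0][1]: det = old_det + (v - -4) * C_01
Cofactor C_01 = -20
Want det = 0: 20 + (v - -4) * -20 = 0
  (v - -4) = -20 / -20 = 1
  v = -4 + (1) = -3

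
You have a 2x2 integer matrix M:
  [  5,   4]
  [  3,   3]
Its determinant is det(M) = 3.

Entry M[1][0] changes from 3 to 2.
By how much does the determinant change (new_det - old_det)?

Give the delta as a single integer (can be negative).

Cofactor C_10 = -4
Entry delta = 2 - 3 = -1
Det delta = entry_delta * cofactor = -1 * -4 = 4

Answer: 4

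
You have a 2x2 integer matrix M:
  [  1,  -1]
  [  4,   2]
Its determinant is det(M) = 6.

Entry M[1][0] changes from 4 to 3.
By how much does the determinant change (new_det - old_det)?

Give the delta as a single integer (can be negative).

Answer: -1

Derivation:
Cofactor C_10 = 1
Entry delta = 3 - 4 = -1
Det delta = entry_delta * cofactor = -1 * 1 = -1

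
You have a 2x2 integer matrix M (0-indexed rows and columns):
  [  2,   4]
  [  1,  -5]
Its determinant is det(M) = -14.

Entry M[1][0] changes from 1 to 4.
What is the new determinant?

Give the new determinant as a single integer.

det is linear in row 1: changing M[1][0] by delta changes det by delta * cofactor(1,0).
Cofactor C_10 = (-1)^(1+0) * minor(1,0) = -4
Entry delta = 4 - 1 = 3
Det delta = 3 * -4 = -12
New det = -14 + -12 = -26

Answer: -26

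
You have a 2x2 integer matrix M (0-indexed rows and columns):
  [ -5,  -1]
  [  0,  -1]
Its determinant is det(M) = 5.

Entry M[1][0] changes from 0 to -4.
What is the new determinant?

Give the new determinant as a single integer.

Answer: 1

Derivation:
det is linear in row 1: changing M[1][0] by delta changes det by delta * cofactor(1,0).
Cofactor C_10 = (-1)^(1+0) * minor(1,0) = 1
Entry delta = -4 - 0 = -4
Det delta = -4 * 1 = -4
New det = 5 + -4 = 1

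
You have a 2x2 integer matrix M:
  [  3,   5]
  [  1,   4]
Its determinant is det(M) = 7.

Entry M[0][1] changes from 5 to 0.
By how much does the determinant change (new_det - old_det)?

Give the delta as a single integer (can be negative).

Cofactor C_01 = -1
Entry delta = 0 - 5 = -5
Det delta = entry_delta * cofactor = -5 * -1 = 5

Answer: 5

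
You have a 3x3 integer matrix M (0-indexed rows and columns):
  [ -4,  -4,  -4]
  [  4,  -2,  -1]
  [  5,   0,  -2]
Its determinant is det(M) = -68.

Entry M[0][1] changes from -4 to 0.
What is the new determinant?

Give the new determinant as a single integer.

Answer: -56

Derivation:
det is linear in row 0: changing M[0][1] by delta changes det by delta * cofactor(0,1).
Cofactor C_01 = (-1)^(0+1) * minor(0,1) = 3
Entry delta = 0 - -4 = 4
Det delta = 4 * 3 = 12
New det = -68 + 12 = -56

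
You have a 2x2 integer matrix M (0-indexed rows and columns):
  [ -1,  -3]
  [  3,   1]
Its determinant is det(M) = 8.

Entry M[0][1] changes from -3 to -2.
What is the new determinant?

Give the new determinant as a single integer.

det is linear in row 0: changing M[0][1] by delta changes det by delta * cofactor(0,1).
Cofactor C_01 = (-1)^(0+1) * minor(0,1) = -3
Entry delta = -2 - -3 = 1
Det delta = 1 * -3 = -3
New det = 8 + -3 = 5

Answer: 5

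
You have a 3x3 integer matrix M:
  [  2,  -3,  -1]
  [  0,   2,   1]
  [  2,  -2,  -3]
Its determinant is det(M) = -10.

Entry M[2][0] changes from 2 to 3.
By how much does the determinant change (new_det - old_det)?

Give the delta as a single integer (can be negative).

Answer: -1

Derivation:
Cofactor C_20 = -1
Entry delta = 3 - 2 = 1
Det delta = entry_delta * cofactor = 1 * -1 = -1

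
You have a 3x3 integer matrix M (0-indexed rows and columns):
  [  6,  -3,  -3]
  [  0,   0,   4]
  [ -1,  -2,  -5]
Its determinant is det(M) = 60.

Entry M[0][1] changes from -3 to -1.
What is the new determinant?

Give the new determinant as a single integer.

det is linear in row 0: changing M[0][1] by delta changes det by delta * cofactor(0,1).
Cofactor C_01 = (-1)^(0+1) * minor(0,1) = -4
Entry delta = -1 - -3 = 2
Det delta = 2 * -4 = -8
New det = 60 + -8 = 52

Answer: 52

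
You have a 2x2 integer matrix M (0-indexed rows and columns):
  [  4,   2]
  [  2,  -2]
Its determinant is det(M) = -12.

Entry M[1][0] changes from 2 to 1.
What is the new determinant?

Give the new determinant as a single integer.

det is linear in row 1: changing M[1][0] by delta changes det by delta * cofactor(1,0).
Cofactor C_10 = (-1)^(1+0) * minor(1,0) = -2
Entry delta = 1 - 2 = -1
Det delta = -1 * -2 = 2
New det = -12 + 2 = -10

Answer: -10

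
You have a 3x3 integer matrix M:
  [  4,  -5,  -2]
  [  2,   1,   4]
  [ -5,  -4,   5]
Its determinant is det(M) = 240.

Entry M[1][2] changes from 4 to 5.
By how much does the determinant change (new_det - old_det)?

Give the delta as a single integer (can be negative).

Answer: 41

Derivation:
Cofactor C_12 = 41
Entry delta = 5 - 4 = 1
Det delta = entry_delta * cofactor = 1 * 41 = 41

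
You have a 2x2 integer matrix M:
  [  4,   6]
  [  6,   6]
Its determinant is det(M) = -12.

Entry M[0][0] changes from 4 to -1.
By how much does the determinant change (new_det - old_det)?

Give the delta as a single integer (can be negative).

Answer: -30

Derivation:
Cofactor C_00 = 6
Entry delta = -1 - 4 = -5
Det delta = entry_delta * cofactor = -5 * 6 = -30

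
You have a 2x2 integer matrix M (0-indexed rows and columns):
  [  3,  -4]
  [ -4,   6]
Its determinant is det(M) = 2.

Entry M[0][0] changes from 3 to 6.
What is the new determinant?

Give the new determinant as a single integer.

det is linear in row 0: changing M[0][0] by delta changes det by delta * cofactor(0,0).
Cofactor C_00 = (-1)^(0+0) * minor(0,0) = 6
Entry delta = 6 - 3 = 3
Det delta = 3 * 6 = 18
New det = 2 + 18 = 20

Answer: 20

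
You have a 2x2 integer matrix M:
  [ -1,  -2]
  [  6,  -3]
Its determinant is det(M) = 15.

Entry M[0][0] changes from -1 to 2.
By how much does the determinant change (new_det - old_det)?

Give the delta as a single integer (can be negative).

Cofactor C_00 = -3
Entry delta = 2 - -1 = 3
Det delta = entry_delta * cofactor = 3 * -3 = -9

Answer: -9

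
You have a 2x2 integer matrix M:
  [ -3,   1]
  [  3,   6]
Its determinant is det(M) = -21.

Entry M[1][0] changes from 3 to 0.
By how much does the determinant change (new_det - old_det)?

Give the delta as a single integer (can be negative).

Answer: 3

Derivation:
Cofactor C_10 = -1
Entry delta = 0 - 3 = -3
Det delta = entry_delta * cofactor = -3 * -1 = 3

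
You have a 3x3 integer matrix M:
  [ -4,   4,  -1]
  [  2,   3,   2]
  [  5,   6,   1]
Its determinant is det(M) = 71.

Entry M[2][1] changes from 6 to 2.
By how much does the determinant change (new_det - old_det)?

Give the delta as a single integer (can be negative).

Answer: -24

Derivation:
Cofactor C_21 = 6
Entry delta = 2 - 6 = -4
Det delta = entry_delta * cofactor = -4 * 6 = -24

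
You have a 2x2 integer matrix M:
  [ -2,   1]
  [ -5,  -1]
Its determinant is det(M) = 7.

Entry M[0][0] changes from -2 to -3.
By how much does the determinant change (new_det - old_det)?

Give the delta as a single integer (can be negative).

Cofactor C_00 = -1
Entry delta = -3 - -2 = -1
Det delta = entry_delta * cofactor = -1 * -1 = 1

Answer: 1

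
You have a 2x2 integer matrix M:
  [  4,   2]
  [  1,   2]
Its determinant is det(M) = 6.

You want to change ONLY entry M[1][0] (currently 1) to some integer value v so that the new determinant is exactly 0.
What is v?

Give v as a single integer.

Answer: 4

Derivation:
det is linear in entry M[1][0]: det = old_det + (v - 1) * C_10
Cofactor C_10 = -2
Want det = 0: 6 + (v - 1) * -2 = 0
  (v - 1) = -6 / -2 = 3
  v = 1 + (3) = 4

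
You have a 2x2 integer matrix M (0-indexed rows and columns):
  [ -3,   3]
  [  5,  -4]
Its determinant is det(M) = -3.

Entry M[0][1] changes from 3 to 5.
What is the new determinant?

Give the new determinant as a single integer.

det is linear in row 0: changing M[0][1] by delta changes det by delta * cofactor(0,1).
Cofactor C_01 = (-1)^(0+1) * minor(0,1) = -5
Entry delta = 5 - 3 = 2
Det delta = 2 * -5 = -10
New det = -3 + -10 = -13

Answer: -13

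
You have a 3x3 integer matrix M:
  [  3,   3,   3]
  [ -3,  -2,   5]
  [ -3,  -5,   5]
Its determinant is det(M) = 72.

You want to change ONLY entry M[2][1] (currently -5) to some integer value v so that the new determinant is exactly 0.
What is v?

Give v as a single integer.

Answer: -2

Derivation:
det is linear in entry M[2][1]: det = old_det + (v - -5) * C_21
Cofactor C_21 = -24
Want det = 0: 72 + (v - -5) * -24 = 0
  (v - -5) = -72 / -24 = 3
  v = -5 + (3) = -2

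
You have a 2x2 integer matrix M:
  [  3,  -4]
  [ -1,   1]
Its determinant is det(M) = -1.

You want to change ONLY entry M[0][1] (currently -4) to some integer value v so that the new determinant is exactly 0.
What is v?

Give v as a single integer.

Answer: -3

Derivation:
det is linear in entry M[0][1]: det = old_det + (v - -4) * C_01
Cofactor C_01 = 1
Want det = 0: -1 + (v - -4) * 1 = 0
  (v - -4) = 1 / 1 = 1
  v = -4 + (1) = -3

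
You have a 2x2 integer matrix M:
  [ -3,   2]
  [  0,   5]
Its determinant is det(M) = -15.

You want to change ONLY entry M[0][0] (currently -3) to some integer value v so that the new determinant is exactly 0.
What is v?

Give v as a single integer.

det is linear in entry M[0][0]: det = old_det + (v - -3) * C_00
Cofactor C_00 = 5
Want det = 0: -15 + (v - -3) * 5 = 0
  (v - -3) = 15 / 5 = 3
  v = -3 + (3) = 0

Answer: 0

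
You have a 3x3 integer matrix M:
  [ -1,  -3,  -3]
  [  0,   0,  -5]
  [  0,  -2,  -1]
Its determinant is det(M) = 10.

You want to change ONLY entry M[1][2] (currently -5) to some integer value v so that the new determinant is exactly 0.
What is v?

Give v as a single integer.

Answer: 0

Derivation:
det is linear in entry M[1][2]: det = old_det + (v - -5) * C_12
Cofactor C_12 = -2
Want det = 0: 10 + (v - -5) * -2 = 0
  (v - -5) = -10 / -2 = 5
  v = -5 + (5) = 0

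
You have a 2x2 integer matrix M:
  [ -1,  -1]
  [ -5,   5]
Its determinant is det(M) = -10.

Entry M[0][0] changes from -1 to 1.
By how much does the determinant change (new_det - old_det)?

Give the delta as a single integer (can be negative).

Cofactor C_00 = 5
Entry delta = 1 - -1 = 2
Det delta = entry_delta * cofactor = 2 * 5 = 10

Answer: 10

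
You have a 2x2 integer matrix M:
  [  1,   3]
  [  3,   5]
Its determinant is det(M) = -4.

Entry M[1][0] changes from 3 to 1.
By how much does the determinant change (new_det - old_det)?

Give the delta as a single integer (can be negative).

Answer: 6

Derivation:
Cofactor C_10 = -3
Entry delta = 1 - 3 = -2
Det delta = entry_delta * cofactor = -2 * -3 = 6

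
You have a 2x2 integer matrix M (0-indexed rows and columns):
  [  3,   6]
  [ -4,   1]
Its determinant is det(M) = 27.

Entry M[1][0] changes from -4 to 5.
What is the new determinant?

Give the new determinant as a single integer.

det is linear in row 1: changing M[1][0] by delta changes det by delta * cofactor(1,0).
Cofactor C_10 = (-1)^(1+0) * minor(1,0) = -6
Entry delta = 5 - -4 = 9
Det delta = 9 * -6 = -54
New det = 27 + -54 = -27

Answer: -27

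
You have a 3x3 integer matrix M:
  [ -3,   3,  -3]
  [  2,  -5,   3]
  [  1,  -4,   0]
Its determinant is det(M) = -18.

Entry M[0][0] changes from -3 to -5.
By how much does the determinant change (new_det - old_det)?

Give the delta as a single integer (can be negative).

Cofactor C_00 = 12
Entry delta = -5 - -3 = -2
Det delta = entry_delta * cofactor = -2 * 12 = -24

Answer: -24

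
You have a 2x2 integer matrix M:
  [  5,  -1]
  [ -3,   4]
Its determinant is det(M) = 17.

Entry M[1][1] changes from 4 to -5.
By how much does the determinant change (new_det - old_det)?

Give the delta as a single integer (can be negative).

Cofactor C_11 = 5
Entry delta = -5 - 4 = -9
Det delta = entry_delta * cofactor = -9 * 5 = -45

Answer: -45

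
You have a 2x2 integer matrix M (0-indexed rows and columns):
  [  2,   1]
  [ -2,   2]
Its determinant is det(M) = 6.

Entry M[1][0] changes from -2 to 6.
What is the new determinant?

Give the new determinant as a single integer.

det is linear in row 1: changing M[1][0] by delta changes det by delta * cofactor(1,0).
Cofactor C_10 = (-1)^(1+0) * minor(1,0) = -1
Entry delta = 6 - -2 = 8
Det delta = 8 * -1 = -8
New det = 6 + -8 = -2

Answer: -2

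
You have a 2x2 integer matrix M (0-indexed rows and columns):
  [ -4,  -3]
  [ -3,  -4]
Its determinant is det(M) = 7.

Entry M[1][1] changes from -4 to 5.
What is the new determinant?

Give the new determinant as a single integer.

det is linear in row 1: changing M[1][1] by delta changes det by delta * cofactor(1,1).
Cofactor C_11 = (-1)^(1+1) * minor(1,1) = -4
Entry delta = 5 - -4 = 9
Det delta = 9 * -4 = -36
New det = 7 + -36 = -29

Answer: -29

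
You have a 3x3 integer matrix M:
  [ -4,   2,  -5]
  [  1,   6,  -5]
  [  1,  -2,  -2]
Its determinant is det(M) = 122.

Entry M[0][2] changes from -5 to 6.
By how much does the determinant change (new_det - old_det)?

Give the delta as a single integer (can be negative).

Cofactor C_02 = -8
Entry delta = 6 - -5 = 11
Det delta = entry_delta * cofactor = 11 * -8 = -88

Answer: -88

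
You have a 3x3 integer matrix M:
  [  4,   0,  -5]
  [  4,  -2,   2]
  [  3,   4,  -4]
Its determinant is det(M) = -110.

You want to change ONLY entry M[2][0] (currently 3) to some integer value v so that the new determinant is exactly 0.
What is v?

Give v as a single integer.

Answer: -8

Derivation:
det is linear in entry M[2][0]: det = old_det + (v - 3) * C_20
Cofactor C_20 = -10
Want det = 0: -110 + (v - 3) * -10 = 0
  (v - 3) = 110 / -10 = -11
  v = 3 + (-11) = -8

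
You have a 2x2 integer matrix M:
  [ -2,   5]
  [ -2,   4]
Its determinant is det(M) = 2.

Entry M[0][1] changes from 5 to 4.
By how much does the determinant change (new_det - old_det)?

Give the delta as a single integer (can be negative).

Answer: -2

Derivation:
Cofactor C_01 = 2
Entry delta = 4 - 5 = -1
Det delta = entry_delta * cofactor = -1 * 2 = -2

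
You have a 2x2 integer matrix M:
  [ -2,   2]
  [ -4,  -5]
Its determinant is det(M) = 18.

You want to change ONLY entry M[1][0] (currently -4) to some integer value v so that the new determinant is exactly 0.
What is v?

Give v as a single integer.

det is linear in entry M[1][0]: det = old_det + (v - -4) * C_10
Cofactor C_10 = -2
Want det = 0: 18 + (v - -4) * -2 = 0
  (v - -4) = -18 / -2 = 9
  v = -4 + (9) = 5

Answer: 5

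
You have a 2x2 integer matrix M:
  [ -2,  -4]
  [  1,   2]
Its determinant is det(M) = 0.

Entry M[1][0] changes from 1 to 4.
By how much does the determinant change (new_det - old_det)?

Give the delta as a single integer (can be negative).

Cofactor C_10 = 4
Entry delta = 4 - 1 = 3
Det delta = entry_delta * cofactor = 3 * 4 = 12

Answer: 12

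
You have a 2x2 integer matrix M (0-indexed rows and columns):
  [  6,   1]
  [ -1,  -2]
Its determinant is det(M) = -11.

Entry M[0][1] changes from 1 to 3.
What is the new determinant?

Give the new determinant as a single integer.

Answer: -9

Derivation:
det is linear in row 0: changing M[0][1] by delta changes det by delta * cofactor(0,1).
Cofactor C_01 = (-1)^(0+1) * minor(0,1) = 1
Entry delta = 3 - 1 = 2
Det delta = 2 * 1 = 2
New det = -11 + 2 = -9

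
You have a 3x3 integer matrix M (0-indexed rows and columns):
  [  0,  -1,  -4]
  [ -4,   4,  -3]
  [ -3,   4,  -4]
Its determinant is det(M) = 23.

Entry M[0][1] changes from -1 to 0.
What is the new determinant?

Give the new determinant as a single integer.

det is linear in row 0: changing M[0][1] by delta changes det by delta * cofactor(0,1).
Cofactor C_01 = (-1)^(0+1) * minor(0,1) = -7
Entry delta = 0 - -1 = 1
Det delta = 1 * -7 = -7
New det = 23 + -7 = 16

Answer: 16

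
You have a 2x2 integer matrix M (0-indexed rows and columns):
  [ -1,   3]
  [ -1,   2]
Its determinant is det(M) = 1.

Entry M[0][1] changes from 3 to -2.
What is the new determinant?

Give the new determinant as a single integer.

Answer: -4

Derivation:
det is linear in row 0: changing M[0][1] by delta changes det by delta * cofactor(0,1).
Cofactor C_01 = (-1)^(0+1) * minor(0,1) = 1
Entry delta = -2 - 3 = -5
Det delta = -5 * 1 = -5
New det = 1 + -5 = -4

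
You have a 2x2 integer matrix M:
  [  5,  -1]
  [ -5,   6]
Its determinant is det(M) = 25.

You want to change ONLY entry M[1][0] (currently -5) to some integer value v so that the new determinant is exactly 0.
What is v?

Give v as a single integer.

Answer: -30

Derivation:
det is linear in entry M[1][0]: det = old_det + (v - -5) * C_10
Cofactor C_10 = 1
Want det = 0: 25 + (v - -5) * 1 = 0
  (v - -5) = -25 / 1 = -25
  v = -5 + (-25) = -30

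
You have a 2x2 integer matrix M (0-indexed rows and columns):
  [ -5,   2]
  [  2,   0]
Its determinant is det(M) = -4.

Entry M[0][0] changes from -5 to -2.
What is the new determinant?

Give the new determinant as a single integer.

det is linear in row 0: changing M[0][0] by delta changes det by delta * cofactor(0,0).
Cofactor C_00 = (-1)^(0+0) * minor(0,0) = 0
Entry delta = -2 - -5 = 3
Det delta = 3 * 0 = 0
New det = -4 + 0 = -4

Answer: -4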